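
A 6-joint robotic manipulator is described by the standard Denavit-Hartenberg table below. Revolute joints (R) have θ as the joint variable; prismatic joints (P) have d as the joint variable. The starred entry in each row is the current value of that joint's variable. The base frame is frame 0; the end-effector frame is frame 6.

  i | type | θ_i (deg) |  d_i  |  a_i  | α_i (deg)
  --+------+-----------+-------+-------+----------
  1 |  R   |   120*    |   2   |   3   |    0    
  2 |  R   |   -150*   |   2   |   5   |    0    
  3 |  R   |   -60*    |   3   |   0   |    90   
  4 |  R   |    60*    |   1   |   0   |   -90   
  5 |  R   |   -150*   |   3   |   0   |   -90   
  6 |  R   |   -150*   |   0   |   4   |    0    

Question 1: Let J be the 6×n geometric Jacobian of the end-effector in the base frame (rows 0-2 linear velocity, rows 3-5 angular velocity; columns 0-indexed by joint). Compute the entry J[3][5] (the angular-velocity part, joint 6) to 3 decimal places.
axis z_5 = (-0.8660,-0.2500,0.4330); lever o_n−o_5 = (1.7321,0.2321,3.5981)
cross product → J_v[:, 5] = (-1.0000,3.8660,0.2321)
J_ω[:, 5] = z_5
entry J[3][5] = -0.8660

-0.866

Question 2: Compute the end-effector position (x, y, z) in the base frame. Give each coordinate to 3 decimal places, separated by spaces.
after link 1: o_1 = (-1.5000, 2.5981, 2.0000)
after link 2: o_2 = (2.8301, 0.0981, 4.0000)
after link 3: o_3 = (2.8301, 0.0981, 7.0000)
after link 4: o_4 = (1.8301, 0.0981, 7.0000)
after link 5: o_5 = (1.8301, 2.6962, 8.5000)
after link 6: o_6 = (3.5622, 2.9282, 12.0981)

3.562 2.928 12.098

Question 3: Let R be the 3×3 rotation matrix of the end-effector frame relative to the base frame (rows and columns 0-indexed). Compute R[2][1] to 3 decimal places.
End-effector y-axis (col 1 of R) = (-0.2500,0.9665,0.0580)
R[2][1] = 0.0580

0.058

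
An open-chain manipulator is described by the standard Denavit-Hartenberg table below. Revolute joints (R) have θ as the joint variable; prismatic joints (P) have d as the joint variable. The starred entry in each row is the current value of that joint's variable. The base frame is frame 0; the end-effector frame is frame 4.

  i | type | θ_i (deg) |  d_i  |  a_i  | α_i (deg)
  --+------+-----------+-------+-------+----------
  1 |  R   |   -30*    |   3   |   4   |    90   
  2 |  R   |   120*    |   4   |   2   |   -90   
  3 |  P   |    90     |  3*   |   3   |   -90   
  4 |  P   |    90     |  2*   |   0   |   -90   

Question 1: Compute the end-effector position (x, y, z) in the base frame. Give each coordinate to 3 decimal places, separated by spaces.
0.714 -1.567 1.500

after link 1: o_1 = (3.4641, -2.0000, 3.0000)
after link 2: o_2 = (0.5981, -4.9641, 4.7321)
after link 3: o_3 = (-0.1519, -1.0670, 3.2321)
after link 4: o_4 = (0.7141, -1.5670, 1.5000)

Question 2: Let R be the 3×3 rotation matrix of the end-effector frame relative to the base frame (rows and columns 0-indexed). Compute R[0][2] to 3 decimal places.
End-effector z-axis (col 2 of R) = (-0.5000,-0.8660,0.0000)
R[0][2] = -0.5000

-0.500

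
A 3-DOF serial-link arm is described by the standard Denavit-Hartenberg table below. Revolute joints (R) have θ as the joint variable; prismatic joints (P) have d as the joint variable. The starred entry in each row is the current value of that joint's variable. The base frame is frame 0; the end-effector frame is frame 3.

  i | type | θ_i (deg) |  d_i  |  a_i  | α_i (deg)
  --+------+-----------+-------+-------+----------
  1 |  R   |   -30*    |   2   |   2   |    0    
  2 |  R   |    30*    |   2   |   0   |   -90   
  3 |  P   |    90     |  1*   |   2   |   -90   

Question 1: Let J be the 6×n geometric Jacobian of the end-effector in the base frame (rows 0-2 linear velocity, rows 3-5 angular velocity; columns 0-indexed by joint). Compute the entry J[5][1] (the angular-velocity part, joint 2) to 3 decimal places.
1.000

axis z_1 = (0.0000,0.0000,1.0000); lever o_n−o_1 = (0.0000,1.0000,0.0000)
cross product → J_v[:, 1] = (-1.0000,0.0000,0.0000)
J_ω[:, 1] = z_1
entry J[5][1] = 1.0000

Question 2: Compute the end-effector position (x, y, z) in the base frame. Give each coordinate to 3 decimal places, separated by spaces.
after link 1: o_1 = (1.7321, -1.0000, 2.0000)
after link 2: o_2 = (1.7321, -1.0000, 4.0000)
after link 3: o_3 = (1.7321, 0.0000, 2.0000)

1.732 0.000 2.000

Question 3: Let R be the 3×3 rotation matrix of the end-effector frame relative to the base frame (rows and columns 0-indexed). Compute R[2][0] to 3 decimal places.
End-effector x-axis (col 0 of R) = (0.0000,0.0000,-1.0000)
R[2][0] = -1.0000

-1.000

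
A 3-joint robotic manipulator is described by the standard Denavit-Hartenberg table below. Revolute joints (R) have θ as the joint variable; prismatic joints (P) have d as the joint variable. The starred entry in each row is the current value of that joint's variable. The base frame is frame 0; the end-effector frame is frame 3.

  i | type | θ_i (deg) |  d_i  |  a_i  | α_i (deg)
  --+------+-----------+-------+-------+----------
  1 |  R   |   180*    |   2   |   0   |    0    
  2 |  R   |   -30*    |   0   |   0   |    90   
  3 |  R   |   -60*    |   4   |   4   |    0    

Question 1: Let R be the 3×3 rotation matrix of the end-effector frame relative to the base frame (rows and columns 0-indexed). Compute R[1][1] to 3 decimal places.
0.433

End-effector y-axis (col 1 of R) = (-0.7500,0.4330,0.5000)
R[1][1] = 0.4330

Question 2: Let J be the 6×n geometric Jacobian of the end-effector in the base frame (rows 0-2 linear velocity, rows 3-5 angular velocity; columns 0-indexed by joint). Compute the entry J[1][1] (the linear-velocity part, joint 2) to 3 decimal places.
0.268

axis z_1 = (0.0000,0.0000,1.0000); lever o_n−o_1 = (0.2679,4.4641,-3.4641)
cross product → J_v[:, 1] = (-4.4641,0.2679,0.0000)
J_ω[:, 1] = z_1
entry J[1][1] = 0.2679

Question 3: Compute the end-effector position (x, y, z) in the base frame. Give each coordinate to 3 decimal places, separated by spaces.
0.268 4.464 -1.464

after link 1: o_1 = (0.0000, 0.0000, 2.0000)
after link 2: o_2 = (0.0000, 0.0000, 2.0000)
after link 3: o_3 = (0.2679, 4.4641, -1.4641)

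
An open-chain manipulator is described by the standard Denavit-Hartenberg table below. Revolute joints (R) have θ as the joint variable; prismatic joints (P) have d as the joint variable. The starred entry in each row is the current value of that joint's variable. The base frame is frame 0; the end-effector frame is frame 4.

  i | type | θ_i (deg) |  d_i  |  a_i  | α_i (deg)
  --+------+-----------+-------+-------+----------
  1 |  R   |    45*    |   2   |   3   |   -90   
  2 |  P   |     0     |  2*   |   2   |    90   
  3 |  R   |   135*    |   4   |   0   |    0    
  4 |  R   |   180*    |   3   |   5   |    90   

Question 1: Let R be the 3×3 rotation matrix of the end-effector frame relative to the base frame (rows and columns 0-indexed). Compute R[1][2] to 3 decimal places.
End-effector z-axis (col 2 of R) = (-0.0000,-1.0000,0.0000)
R[1][2] = -1.0000

-1.000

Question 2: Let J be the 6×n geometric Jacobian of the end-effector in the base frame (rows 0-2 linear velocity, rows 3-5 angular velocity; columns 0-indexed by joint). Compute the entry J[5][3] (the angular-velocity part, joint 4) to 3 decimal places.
axis z_3 = (0.0000,0.0000,1.0000); lever o_n−o_3 = (5.0000,-0.0000,3.0000)
cross product → J_v[:, 3] = (0.0000,5.0000,-0.0000)
J_ω[:, 3] = z_3
entry J[5][3] = 1.0000

1.000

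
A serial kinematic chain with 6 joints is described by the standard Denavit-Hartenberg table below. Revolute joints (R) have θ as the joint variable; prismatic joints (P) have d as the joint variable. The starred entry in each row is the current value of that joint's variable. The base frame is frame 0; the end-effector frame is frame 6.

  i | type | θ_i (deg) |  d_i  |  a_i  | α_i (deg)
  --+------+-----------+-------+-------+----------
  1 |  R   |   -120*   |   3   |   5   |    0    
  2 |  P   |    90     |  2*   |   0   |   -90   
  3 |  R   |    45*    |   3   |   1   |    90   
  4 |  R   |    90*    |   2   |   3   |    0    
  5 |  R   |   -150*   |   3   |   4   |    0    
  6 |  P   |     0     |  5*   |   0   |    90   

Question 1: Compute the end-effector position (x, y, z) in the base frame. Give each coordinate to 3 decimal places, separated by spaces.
after link 1: o_1 = (-2.5000, -4.3301, 3.0000)
after link 2: o_2 = (-2.5000, -4.3301, 5.0000)
after link 3: o_3 = (-0.3876, -2.0856, 4.2929)
after link 4: o_4 = (2.3371, -0.1946, 5.7071)
after link 5: o_5 = (3.6669, -4.9624, 6.4142)
after link 6: o_6 = (6.7288, -6.7302, 9.9497)

6.729 -6.730 9.950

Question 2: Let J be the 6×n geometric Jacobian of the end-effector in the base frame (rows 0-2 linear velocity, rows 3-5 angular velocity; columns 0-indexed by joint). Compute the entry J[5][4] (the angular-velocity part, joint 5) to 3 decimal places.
axis z_4 = (0.6124,-0.3536,0.7071); lever o_n−o_4 = (4.3917,-6.5355,4.2426)
cross product → J_v[:, 4] = (3.1213,0.5073,-2.4495)
J_ω[:, 4] = z_4
entry J[5][4] = 0.7071

0.707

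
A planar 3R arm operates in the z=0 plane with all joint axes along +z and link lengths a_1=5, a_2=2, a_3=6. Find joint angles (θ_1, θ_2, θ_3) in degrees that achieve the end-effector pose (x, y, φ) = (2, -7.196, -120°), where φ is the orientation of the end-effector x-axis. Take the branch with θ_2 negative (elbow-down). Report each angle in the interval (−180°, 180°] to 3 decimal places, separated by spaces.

wrist centre = target − a_3·(cos φ, sin φ) = (5.0000, -1.9998)
cos θ_2 = (28.9994−5²−2²)/(2·5·2) = -0.0000; θ_2 = -90.0017° (elbow-down)
β = atan2(-1.9998,5.0000) = -21.7999°; ψ = atan2(-2.0000,4.9999) = -21.8017°
θ_1 = β − ψ = 0.0017°
θ_3 = φ − θ_1 − θ_2 = -30.0000° (wrapped to (-180°,180°])

0.002 -90.002 -30.000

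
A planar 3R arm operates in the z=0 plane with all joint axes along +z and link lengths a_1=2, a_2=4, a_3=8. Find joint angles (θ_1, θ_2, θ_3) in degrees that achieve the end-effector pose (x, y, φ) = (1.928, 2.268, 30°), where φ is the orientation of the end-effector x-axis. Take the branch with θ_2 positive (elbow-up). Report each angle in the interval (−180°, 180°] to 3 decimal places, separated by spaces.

wrist centre = target − a_3·(cos φ, sin φ) = (-5.0002, -1.7320)
cos θ_2 = (28.0019−2²−4²)/(2·2·4) = 0.5001; θ_2 = 59.9923° (elbow-up)
β = atan2(-1.7320,-5.0002) = -160.8946°; ψ = atan2(3.4638,4.0005) = 40.8879°
θ_1 = β − ψ = -201.7825°
θ_3 = φ − θ_1 − θ_2 = 171.7902° (wrapped to (-180°,180°])

158.217 59.992 171.790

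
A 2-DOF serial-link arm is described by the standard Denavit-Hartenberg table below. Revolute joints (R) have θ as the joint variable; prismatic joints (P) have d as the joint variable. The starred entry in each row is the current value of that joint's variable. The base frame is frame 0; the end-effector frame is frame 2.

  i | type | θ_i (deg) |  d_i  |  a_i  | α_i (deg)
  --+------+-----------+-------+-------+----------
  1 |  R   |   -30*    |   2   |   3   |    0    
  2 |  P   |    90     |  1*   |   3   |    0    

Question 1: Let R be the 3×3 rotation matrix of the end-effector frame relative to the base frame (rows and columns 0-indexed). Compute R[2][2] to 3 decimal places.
End-effector z-axis (col 2 of R) = (0.0000,0.0000,1.0000)
R[2][2] = 1.0000

1.000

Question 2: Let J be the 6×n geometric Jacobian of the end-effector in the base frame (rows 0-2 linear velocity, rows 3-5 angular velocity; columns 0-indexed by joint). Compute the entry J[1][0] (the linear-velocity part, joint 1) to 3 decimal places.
axis z_0 = ẑ; lever o_n−o_0 = (4.0981,1.0981,3.0000)
cross product → J_v[:, 0] = (-1.0981,4.0981,0.0000)
J_ω[:, 0] = z_0
entry J[1][0] = 4.0981

4.098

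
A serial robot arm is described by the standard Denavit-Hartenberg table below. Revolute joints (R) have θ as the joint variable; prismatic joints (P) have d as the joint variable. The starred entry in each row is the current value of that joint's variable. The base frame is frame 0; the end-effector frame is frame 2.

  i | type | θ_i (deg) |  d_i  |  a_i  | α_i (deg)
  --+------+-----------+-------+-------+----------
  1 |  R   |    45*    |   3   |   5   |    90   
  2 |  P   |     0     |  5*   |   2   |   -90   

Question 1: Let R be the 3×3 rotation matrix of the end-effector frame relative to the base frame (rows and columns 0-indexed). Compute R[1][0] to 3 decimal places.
End-effector x-axis (col 0 of R) = (0.7071,0.7071,0.0000)
R[1][0] = 0.7071

0.707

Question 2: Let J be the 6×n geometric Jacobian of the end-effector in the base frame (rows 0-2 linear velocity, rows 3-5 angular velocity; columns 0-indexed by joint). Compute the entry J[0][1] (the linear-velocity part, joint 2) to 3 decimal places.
prismatic axis z_1 = (0.7071,-0.7071,0.0000)
J_v[:, 1] = z_1; J_ω[:, 1] = (0,0,0)
entry J[0][1] = 0.7071

0.707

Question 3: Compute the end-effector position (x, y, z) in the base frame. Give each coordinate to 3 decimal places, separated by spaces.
8.485 1.414 3.000

after link 1: o_1 = (3.5355, 3.5355, 3.0000)
after link 2: o_2 = (8.4853, 1.4142, 3.0000)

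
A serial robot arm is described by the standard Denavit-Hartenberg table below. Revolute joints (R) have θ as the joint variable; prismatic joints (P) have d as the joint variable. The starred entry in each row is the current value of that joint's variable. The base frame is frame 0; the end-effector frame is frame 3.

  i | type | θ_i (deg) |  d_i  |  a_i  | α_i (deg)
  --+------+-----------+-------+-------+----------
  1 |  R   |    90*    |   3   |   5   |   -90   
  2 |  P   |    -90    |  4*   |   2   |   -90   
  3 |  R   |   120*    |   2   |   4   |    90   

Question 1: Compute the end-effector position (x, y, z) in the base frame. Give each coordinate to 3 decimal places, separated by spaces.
-0.536 7.000 3.000

after link 1: o_1 = (0.0000, 5.0000, 3.0000)
after link 2: o_2 = (-4.0000, 5.0000, 5.0000)
after link 3: o_3 = (-0.5359, 7.0000, 3.0000)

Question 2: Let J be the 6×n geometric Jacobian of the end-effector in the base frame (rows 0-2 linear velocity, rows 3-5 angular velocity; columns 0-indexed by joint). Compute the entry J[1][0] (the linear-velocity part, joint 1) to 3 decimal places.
axis z_0 = ẑ; lever o_n−o_0 = (-0.5359,7.0000,3.0000)
cross product → J_v[:, 0] = (-7.0000,-0.5359,0.0000)
J_ω[:, 0] = z_0
entry J[1][0] = -0.5359

-0.536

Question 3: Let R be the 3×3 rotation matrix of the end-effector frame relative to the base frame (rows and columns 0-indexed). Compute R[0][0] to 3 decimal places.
0.866

End-effector x-axis (col 0 of R) = (0.8660,-0.0000,-0.5000)
R[0][0] = 0.8660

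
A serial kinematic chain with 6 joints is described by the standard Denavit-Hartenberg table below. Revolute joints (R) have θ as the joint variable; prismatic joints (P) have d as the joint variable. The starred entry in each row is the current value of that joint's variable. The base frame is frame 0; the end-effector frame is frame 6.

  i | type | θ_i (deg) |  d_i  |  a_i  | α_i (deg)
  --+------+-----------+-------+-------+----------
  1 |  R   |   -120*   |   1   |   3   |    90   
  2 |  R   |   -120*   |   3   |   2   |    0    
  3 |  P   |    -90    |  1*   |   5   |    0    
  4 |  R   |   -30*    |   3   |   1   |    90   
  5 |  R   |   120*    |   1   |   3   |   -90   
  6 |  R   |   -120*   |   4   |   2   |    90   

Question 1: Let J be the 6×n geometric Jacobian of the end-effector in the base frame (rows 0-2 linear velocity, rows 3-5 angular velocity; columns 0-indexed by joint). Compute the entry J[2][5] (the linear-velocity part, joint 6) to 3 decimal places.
-0.250

axis z_5 = (0.2165,-0.6250,-0.7500); lever o_n−o_5 = (0.9910,-4.0155,-1.7010)
cross product → J_v[:, 5] = (-1.9486,-0.3750,-0.2500)
J_ω[:, 5] = z_5
entry J[2][5] = -0.2500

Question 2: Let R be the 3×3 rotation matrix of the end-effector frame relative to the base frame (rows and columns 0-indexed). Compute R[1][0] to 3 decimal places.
-0.758

End-effector x-axis (col 0 of R) = (0.0625,-0.7578,0.6495)
R[1][0] = -0.7578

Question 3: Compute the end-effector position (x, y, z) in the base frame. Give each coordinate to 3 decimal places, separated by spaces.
after link 1: o_1 = (-1.5000, -2.5981, 1.0000)
after link 2: o_2 = (-3.5981, -0.2321, -0.7321)
after link 3: o_3 = (-2.2990, 4.0179, 1.7679)
after link 4: o_4 = (-4.6471, 5.9510, 2.6340)
after link 5: o_5 = (-7.7051, 5.8505, 1.8349)
after link 6: o_6 = (-6.7141, 1.8349, 0.1340)

-6.714 1.835 0.134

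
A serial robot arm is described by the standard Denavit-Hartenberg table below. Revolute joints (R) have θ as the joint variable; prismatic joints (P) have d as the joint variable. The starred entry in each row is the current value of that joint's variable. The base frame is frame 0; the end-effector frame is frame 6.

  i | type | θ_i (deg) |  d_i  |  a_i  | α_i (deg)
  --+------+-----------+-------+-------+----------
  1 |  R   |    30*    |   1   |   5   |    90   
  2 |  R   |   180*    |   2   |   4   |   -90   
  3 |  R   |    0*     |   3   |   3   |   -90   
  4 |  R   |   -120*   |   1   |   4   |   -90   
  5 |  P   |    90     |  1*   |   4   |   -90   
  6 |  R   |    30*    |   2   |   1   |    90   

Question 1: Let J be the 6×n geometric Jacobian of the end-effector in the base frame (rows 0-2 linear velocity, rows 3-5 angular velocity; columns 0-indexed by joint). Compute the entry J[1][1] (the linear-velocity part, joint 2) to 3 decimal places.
2.491

axis z_1 = (0.5000,-0.8660,0.0000); lever o_n−o_1 = (-2.6381,-8.2966,-4.9821)
cross product → J_v[:, 1] = (4.3146,2.4910,-6.4330)
J_ω[:, 1] = z_1
entry J[1][1] = 2.4910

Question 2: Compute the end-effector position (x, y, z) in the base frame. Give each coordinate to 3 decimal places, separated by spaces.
1.692 -5.797 -3.982

after link 1: o_1 = (4.3301, 2.5000, 1.0000)
after link 2: o_2 = (1.8660, -1.2321, 1.0000)
after link 3: o_3 = (-0.7321, -2.7321, -2.0000)
after link 4: o_4 = (0.5000, -0.8660, -5.4641)
after link 5: o_5 = (1.7500, -4.7631, -5.9641)
after link 6: o_6 = (1.6920, -5.7966, -3.9821)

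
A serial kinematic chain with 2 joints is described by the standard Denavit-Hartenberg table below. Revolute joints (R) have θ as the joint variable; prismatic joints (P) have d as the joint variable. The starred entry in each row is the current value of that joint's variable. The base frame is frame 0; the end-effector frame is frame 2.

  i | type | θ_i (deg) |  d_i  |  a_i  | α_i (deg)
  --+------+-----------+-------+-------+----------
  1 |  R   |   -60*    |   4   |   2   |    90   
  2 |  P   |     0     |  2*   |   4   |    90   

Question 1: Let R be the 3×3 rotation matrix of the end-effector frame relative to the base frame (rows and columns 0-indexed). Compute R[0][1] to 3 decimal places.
End-effector y-axis (col 1 of R) = (-0.8660,-0.5000,0.0000)
R[0][1] = -0.8660

-0.866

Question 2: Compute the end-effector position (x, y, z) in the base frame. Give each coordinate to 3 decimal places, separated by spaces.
1.268 -6.196 4.000

after link 1: o_1 = (1.0000, -1.7321, 4.0000)
after link 2: o_2 = (1.2679, -6.1962, 4.0000)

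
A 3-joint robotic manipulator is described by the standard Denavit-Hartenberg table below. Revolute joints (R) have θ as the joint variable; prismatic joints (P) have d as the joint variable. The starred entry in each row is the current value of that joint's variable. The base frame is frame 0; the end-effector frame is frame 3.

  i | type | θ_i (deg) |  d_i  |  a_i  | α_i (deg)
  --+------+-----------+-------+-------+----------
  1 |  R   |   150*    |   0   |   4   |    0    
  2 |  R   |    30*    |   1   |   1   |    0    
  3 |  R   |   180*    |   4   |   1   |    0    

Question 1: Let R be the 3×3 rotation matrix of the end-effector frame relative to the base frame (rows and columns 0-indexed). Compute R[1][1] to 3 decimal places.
End-effector y-axis (col 1 of R) = (0.0000,1.0000,0.0000)
R[1][1] = 1.0000

1.000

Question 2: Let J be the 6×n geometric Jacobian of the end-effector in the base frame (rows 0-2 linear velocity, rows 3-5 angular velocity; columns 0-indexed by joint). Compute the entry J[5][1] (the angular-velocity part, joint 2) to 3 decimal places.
1.000

axis z_1 = (0.0000,0.0000,1.0000); lever o_n−o_1 = (-0.0000,-0.0000,5.0000)
cross product → J_v[:, 1] = (0.0000,-0.0000,0.0000)
J_ω[:, 1] = z_1
entry J[5][1] = 1.0000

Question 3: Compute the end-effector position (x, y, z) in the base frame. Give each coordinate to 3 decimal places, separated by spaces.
-3.464 2.000 5.000

after link 1: o_1 = (-3.4641, 2.0000, 0.0000)
after link 2: o_2 = (-4.4641, 2.0000, 1.0000)
after link 3: o_3 = (-3.4641, 2.0000, 5.0000)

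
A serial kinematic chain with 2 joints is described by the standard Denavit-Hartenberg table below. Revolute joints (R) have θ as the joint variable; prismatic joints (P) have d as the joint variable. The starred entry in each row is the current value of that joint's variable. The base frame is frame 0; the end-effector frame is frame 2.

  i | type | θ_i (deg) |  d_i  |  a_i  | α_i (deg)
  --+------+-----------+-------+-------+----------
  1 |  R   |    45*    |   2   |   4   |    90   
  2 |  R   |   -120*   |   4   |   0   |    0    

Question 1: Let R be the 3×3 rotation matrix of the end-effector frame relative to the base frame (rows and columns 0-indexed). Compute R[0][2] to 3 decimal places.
End-effector z-axis (col 2 of R) = (0.7071,-0.7071,0.0000)
R[0][2] = 0.7071

0.707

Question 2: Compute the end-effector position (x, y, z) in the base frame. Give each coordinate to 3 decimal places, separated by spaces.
after link 1: o_1 = (2.8284, 2.8284, 2.0000)
after link 2: o_2 = (5.6569, -0.0000, 2.0000)

5.657 -0.000 2.000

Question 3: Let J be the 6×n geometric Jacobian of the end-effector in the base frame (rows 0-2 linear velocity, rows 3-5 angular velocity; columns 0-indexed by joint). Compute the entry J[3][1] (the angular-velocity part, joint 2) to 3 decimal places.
axis z_1 = (0.7071,-0.7071,0.0000); lever o_n−o_1 = (2.8284,-2.8284,0.0000)
cross product → J_v[:, 1] = (-0.0000,-0.0000,-0.0000)
J_ω[:, 1] = z_1
entry J[3][1] = 0.7071

0.707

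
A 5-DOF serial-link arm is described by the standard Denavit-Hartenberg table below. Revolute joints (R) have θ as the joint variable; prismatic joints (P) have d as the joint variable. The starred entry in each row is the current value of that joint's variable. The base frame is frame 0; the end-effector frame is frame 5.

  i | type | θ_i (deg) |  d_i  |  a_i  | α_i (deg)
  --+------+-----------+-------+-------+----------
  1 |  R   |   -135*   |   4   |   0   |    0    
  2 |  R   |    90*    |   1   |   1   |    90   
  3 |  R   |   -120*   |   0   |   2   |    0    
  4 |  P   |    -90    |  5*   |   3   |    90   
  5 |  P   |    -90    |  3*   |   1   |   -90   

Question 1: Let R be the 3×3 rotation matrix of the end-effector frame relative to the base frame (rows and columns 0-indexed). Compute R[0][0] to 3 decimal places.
0.707

End-effector x-axis (col 0 of R) = (0.7071,0.7071,0.0000)
R[0][0] = 0.7071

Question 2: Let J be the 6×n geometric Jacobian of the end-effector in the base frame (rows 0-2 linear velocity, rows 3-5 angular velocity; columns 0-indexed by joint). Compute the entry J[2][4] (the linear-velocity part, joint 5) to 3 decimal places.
0.866

prismatic axis z_4 = (0.3536,-0.3536,0.8660)
J_v[:, 4] = z_4; J_ω[:, 4] = (0,0,0)
entry J[2][4] = 0.8660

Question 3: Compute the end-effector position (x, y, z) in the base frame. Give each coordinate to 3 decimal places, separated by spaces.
after link 1: o_1 = (0.0000, 0.0000, 4.0000)
after link 2: o_2 = (0.7071, -0.7071, 5.0000)
after link 3: o_3 = (0.0000, -0.0000, 3.2679)
after link 4: o_4 = (-5.3727, -1.6984, 4.7679)
after link 5: o_5 = (-3.6049, -2.0520, 7.3660)

-3.605 -2.052 7.366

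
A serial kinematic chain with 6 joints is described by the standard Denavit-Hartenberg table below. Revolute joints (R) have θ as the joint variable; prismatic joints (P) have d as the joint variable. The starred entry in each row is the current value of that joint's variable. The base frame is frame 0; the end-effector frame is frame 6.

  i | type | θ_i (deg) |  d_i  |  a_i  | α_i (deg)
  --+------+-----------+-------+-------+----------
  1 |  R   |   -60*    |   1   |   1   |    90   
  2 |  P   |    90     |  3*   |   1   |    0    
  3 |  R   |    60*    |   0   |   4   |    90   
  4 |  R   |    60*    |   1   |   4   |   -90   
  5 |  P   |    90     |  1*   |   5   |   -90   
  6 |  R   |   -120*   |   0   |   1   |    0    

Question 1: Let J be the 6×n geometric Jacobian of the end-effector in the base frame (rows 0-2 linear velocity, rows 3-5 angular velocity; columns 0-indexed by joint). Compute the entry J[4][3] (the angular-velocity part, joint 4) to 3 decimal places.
-0.433

axis z_3 = (0.2500,-0.4330,0.8660); lever o_n−o_3 = (-4.8493,-0.3950,-2.8391)
cross product → J_v[:, 3] = (1.5715,-3.4898,-2.1986)
J_ω[:, 3] = z_3
entry J[4][3] = -0.4330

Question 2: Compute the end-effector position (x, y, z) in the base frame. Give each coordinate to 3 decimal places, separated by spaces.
after link 1: o_1 = (0.5000, -0.8660, 1.0000)
after link 2: o_2 = (-2.0981, -2.3660, 2.0000)
after link 3: o_3 = (-3.8301, 0.6340, 4.0000)
after link 4: o_4 = (-7.4462, -0.0311, 5.8660)
after link 5: o_5 = (-8.7542, 1.2345, 1.1029)
after link 6: o_6 = (-8.6794, 0.2389, 1.1609)

-8.679 0.239 1.161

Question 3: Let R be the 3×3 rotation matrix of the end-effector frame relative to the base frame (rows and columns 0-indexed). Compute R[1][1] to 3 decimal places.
End-effector y-axis (col 1 of R) = (-0.2455,-0.0748,-0.9665)
R[1][1] = -0.0748

-0.075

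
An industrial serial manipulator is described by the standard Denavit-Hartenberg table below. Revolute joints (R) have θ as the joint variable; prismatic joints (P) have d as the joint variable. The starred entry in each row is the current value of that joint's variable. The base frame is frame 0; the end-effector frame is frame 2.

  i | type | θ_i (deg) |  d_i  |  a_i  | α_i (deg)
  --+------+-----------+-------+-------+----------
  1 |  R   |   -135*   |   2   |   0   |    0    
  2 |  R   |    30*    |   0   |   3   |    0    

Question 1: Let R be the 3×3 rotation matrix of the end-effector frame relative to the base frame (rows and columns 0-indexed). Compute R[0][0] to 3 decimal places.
-0.259

End-effector x-axis (col 0 of R) = (-0.2588,-0.9659,0.0000)
R[0][0] = -0.2588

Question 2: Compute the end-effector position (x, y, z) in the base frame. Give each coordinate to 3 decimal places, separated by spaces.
-0.776 -2.898 2.000

after link 1: o_1 = (0.0000, 0.0000, 2.0000)
after link 2: o_2 = (-0.7765, -2.8978, 2.0000)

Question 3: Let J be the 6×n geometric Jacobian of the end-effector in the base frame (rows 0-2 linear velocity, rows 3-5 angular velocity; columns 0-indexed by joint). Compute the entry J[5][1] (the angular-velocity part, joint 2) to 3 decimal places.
1.000

axis z_1 = (0.0000,0.0000,1.0000); lever o_n−o_1 = (-0.7765,-2.8978,0.0000)
cross product → J_v[:, 1] = (2.8978,-0.7765,0.0000)
J_ω[:, 1] = z_1
entry J[5][1] = 1.0000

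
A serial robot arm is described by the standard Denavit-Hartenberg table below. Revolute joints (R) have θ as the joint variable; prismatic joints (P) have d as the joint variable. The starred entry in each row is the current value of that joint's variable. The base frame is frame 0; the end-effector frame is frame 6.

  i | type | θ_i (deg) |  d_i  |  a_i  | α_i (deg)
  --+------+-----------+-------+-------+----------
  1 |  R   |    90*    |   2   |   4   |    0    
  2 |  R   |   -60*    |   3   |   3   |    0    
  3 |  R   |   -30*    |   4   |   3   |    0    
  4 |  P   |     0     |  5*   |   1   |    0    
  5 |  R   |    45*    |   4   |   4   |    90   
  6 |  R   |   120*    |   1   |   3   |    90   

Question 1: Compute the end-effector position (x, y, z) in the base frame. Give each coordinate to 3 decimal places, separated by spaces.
9.073 6.561 20.598

after link 1: o_1 = (0.0000, 4.0000, 2.0000)
after link 2: o_2 = (2.5981, 5.5000, 5.0000)
after link 3: o_3 = (5.5981, 5.5000, 9.0000)
after link 4: o_4 = (6.5981, 5.5000, 14.0000)
after link 5: o_5 = (9.4265, 8.3284, 18.0000)
after link 6: o_6 = (9.0729, 6.5607, 20.5981)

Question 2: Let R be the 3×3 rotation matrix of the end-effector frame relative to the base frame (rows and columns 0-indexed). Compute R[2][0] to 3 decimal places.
End-effector x-axis (col 0 of R) = (-0.3536,-0.3536,0.8660)
R[2][0] = 0.8660

0.866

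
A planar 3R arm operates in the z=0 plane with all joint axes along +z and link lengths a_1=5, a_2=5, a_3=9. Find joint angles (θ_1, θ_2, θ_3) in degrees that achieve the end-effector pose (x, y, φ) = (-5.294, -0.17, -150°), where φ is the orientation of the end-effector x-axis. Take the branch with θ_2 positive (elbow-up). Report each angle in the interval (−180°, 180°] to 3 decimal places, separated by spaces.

-0.003 120.000 90.003

wrist centre = target − a_3·(cos φ, sin φ) = (2.5002, 4.3300)
cos θ_2 = (25.0000−5²−5²)/(2·5·5) = -0.5000; θ_2 = 119.9999° (elbow-up)
β = atan2(4.3300,2.5002) = 59.9970°; ψ = atan2(4.3301,2.5000) = 60.0000°
θ_1 = β − ψ = -0.0030°
θ_3 = φ − θ_1 − θ_2 = 90.0030° (wrapped to (-180°,180°])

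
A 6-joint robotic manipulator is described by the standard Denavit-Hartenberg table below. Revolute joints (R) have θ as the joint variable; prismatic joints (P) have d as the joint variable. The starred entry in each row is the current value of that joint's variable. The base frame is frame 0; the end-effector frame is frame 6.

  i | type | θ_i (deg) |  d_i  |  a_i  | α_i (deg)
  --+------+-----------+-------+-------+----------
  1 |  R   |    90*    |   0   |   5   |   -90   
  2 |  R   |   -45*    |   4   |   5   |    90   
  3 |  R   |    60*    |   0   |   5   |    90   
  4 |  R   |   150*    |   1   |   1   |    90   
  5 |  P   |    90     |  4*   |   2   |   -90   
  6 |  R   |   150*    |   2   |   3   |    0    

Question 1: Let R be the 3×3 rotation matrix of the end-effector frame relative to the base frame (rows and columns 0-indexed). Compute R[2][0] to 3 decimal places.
-0.925

End-effector x-axis (col 0 of R) = (-0.2165,-0.3125,-0.9249)
R[2][0] = -0.9249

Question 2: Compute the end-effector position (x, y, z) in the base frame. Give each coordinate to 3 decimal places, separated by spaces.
after link 1: o_1 = (0.0000, 5.0000, 0.0000)
after link 2: o_2 = (-4.0000, 8.5355, 3.5355)
after link 3: o_3 = (-8.3301, 10.3033, 5.3033)
after link 4: o_4 = (-7.0801, 10.2559, 5.9630)
after link 5: o_5 = (-7.8122, 9.7383, 10.3444)
after link 6: o_6 = (-9.9617, 10.1202, 7.4749)

-9.962 10.120 7.475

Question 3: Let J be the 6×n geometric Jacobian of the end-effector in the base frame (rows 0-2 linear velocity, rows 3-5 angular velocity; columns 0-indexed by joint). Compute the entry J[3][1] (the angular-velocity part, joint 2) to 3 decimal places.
axis z_1 = (-1.0000,0.0000,0.0000); lever o_n−o_1 = (-9.9617,5.1202,7.4749)
cross product → J_v[:, 1] = (0.0000,7.4749,-5.1202)
J_ω[:, 1] = z_1
entry J[3][1] = -1.0000

-1.000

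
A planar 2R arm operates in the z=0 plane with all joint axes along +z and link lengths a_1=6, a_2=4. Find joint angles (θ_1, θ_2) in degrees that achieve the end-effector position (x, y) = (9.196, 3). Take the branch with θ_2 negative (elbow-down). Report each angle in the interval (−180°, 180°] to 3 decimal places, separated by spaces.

30.003 -30.007

cos θ_2 = (93.5664−6²−4²)/(2·6·4) = 0.8660; θ_2 = -30.0067° (elbow-down)
β = atan2(3.0000,9.1960) = 18.0678°; ψ = atan2(-2.0004,9.4639) = -11.9351°
θ_1 = β − ψ = 30.0029°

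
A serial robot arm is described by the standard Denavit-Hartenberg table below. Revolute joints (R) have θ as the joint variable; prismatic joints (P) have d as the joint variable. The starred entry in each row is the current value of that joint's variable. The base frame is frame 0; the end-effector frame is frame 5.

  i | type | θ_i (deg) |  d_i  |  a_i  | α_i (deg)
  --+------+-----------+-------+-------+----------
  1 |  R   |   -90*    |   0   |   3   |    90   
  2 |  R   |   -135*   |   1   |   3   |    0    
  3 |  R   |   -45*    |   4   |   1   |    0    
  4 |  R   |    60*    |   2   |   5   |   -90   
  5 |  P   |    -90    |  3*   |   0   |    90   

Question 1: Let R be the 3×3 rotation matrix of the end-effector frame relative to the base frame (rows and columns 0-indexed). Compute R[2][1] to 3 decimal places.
End-effector y-axis (col 1 of R) = (-0.0000,-0.8660,-0.5000)
R[2][1] = -0.5000

-0.500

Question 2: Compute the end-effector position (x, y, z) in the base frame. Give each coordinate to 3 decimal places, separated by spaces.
-7.000 0.023 -7.951

after link 1: o_1 = (0.0000, -3.0000, 0.0000)
after link 2: o_2 = (-1.0000, -0.8787, -2.1213)
after link 3: o_3 = (-5.0000, 0.1213, -2.1213)
after link 4: o_4 = (-7.0000, 2.6213, -6.4514)
after link 5: o_5 = (-7.0000, 0.0232, -7.9514)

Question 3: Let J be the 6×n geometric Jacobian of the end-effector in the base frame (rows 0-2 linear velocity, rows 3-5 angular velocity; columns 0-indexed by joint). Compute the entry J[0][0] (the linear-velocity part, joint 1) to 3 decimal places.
-0.023

axis z_0 = ẑ; lever o_n−o_0 = (-7.0000,0.0232,-7.9514)
cross product → J_v[:, 0] = (-0.0232,-7.0000,0.0000)
J_ω[:, 0] = z_0
entry J[0][0] = -0.0232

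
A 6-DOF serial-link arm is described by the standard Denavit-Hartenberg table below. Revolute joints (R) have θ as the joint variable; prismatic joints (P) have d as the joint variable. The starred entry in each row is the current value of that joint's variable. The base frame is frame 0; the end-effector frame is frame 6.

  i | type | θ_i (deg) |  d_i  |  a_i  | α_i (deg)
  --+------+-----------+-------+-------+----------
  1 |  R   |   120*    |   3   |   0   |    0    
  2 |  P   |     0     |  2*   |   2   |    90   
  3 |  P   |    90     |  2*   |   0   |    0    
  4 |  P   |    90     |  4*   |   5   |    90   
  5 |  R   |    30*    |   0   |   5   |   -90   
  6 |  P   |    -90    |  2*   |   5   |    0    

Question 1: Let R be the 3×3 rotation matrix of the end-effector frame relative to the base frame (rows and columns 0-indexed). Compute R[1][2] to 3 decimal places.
End-effector z-axis (col 2 of R) = (0.5000,0.8660,0.0000)
R[1][2] = 0.8660

0.866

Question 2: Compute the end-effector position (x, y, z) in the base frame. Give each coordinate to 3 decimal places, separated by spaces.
after link 1: o_1 = (0.0000, 0.0000, 3.0000)
after link 2: o_2 = (-1.0000, 1.7321, 5.0000)
after link 3: o_3 = (0.7321, 2.7321, 5.0000)
after link 4: o_4 = (6.6962, 0.4019, 5.0000)
after link 5: o_5 = (11.0263, -2.0981, 5.0000)
after link 6: o_6 = (12.0263, -0.3660, 10.0000)

12.026 -0.366 10.000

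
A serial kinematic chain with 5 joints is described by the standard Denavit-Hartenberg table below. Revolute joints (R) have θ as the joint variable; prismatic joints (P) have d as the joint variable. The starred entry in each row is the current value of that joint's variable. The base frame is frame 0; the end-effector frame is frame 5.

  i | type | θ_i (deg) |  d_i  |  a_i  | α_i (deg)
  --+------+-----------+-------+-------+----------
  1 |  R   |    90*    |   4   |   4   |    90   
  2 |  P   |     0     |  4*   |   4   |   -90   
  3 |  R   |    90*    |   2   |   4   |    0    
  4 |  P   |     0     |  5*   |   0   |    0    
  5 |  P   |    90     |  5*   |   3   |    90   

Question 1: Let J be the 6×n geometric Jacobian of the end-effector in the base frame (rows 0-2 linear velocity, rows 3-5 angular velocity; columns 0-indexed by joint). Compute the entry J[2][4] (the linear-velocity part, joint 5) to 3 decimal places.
1.000

prismatic axis z_4 = (0.0000,0.0000,1.0000)
J_v[:, 4] = z_4; J_ω[:, 4] = (0,0,0)
entry J[2][4] = 1.0000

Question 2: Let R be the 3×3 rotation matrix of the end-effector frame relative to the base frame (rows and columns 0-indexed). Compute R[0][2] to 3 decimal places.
End-effector z-axis (col 2 of R) = (-1.0000,0.0000,0.0000)
R[0][2] = -1.0000

-1.000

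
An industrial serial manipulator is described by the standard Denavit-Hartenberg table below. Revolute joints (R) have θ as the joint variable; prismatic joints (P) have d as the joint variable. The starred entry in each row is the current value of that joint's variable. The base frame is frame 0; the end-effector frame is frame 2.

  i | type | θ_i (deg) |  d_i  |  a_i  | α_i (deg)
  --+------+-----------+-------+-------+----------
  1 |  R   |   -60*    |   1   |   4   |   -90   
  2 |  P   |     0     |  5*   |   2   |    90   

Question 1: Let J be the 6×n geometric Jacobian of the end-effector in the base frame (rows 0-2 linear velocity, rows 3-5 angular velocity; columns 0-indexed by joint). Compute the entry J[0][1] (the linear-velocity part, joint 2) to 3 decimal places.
prismatic axis z_1 = (0.8660,0.5000,0.0000)
J_v[:, 1] = z_1; J_ω[:, 1] = (0,0,0)
entry J[0][1] = 0.8660

0.866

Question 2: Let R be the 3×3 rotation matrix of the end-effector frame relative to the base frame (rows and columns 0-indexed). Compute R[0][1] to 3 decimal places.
End-effector y-axis (col 1 of R) = (0.8660,0.5000,0.0000)
R[0][1] = 0.8660

0.866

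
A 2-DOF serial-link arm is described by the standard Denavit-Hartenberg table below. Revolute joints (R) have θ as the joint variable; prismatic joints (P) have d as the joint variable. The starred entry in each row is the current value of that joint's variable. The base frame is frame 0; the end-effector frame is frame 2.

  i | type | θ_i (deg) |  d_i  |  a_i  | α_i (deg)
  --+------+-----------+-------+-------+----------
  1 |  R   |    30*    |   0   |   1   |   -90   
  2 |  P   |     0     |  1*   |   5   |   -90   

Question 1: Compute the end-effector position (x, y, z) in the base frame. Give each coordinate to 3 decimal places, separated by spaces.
4.696 3.866 0.000

after link 1: o_1 = (0.8660, 0.5000, 0.0000)
after link 2: o_2 = (4.6962, 3.8660, 0.0000)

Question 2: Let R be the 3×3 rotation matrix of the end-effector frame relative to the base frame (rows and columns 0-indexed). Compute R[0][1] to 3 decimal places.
End-effector y-axis (col 1 of R) = (0.5000,-0.8660,-0.0000)
R[0][1] = 0.5000

0.500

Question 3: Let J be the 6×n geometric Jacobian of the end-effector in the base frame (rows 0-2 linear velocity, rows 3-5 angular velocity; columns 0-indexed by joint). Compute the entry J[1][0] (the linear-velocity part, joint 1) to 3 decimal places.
4.696

axis z_0 = ẑ; lever o_n−o_0 = (4.6962,3.8660,0.0000)
cross product → J_v[:, 0] = (-3.8660,4.6962,0.0000)
J_ω[:, 0] = z_0
entry J[1][0] = 4.6962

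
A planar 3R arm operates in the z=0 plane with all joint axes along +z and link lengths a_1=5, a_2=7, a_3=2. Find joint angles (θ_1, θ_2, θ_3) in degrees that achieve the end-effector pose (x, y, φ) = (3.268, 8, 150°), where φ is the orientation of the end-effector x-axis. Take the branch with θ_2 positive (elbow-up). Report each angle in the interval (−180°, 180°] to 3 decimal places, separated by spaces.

wrist centre = target − a_3·(cos φ, sin φ) = (5.0001, 7.0000)
cos θ_2 = (74.0005−5²−7²)/(2·5·7) = 0.0000; θ_2 = 89.9996° (elbow-up)
β = atan2(7.0000,5.0001) = 54.4620°; ψ = atan2(7.0000,5.0001) = 54.4620°
θ_1 = β − ψ = 0.0000°
θ_3 = φ − θ_1 − θ_2 = 60.0004° (wrapped to (-180°,180°])

0.000 90.000 60.000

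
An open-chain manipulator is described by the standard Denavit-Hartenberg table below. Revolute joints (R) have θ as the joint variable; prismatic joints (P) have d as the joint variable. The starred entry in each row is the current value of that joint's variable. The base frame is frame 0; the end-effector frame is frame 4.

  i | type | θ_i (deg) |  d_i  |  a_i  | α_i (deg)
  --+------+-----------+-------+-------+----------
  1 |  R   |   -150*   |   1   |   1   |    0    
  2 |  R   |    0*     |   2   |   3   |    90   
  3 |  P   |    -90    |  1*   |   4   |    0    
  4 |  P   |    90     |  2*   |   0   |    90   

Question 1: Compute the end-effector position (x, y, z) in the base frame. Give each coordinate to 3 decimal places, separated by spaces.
after link 1: o_1 = (-0.8660, -0.5000, 1.0000)
after link 2: o_2 = (-3.4641, -2.0000, 3.0000)
after link 3: o_3 = (-3.9641, -1.1340, -1.0000)
after link 4: o_4 = (-4.9641, 0.5981, -1.0000)

-4.964 0.598 -1.000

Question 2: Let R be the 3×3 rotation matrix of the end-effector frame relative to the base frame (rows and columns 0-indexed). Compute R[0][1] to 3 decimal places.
End-effector y-axis (col 1 of R) = (-0.5000,0.8660,0.0000)
R[0][1] = -0.5000

-0.500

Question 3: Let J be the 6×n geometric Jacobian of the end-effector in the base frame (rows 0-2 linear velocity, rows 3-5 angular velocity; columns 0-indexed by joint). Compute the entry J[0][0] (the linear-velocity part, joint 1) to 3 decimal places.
-0.598

axis z_0 = ẑ; lever o_n−o_0 = (-4.9641,0.5981,-1.0000)
cross product → J_v[:, 0] = (-0.5981,-4.9641,0.0000)
J_ω[:, 0] = z_0
entry J[0][0] = -0.5981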